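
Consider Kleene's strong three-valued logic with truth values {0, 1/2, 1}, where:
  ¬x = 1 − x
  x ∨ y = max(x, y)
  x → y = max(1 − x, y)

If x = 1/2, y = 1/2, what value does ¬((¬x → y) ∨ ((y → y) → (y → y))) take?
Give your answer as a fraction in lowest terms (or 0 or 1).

¬x = ¬1/2 = 1/2
¬x → y = 1/2 → 1/2 = 1/2
y → y = 1/2 → 1/2 = 1/2
y → y = 1/2 → 1/2 = 1/2
(y → y) → (y → y) = 1/2 → 1/2 = 1/2
(¬x → y) ∨ ((y → y) → (y → y)) = 1/2 ∨ 1/2 = 1/2
¬((¬x → y) ∨ ((y → y) → (y → y))) = ¬1/2 = 1/2

1/2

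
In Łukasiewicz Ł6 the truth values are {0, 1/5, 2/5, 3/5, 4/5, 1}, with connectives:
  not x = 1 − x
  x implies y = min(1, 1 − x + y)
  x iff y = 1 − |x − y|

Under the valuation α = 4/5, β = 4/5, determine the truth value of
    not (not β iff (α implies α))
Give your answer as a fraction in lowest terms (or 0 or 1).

4/5

not β = not 4/5 = 1/5
α implies α = 4/5 implies 4/5 = 1
not β iff (α implies α) = 1/5 iff 1 = 1/5
not (not β iff (α implies α)) = not 1/5 = 4/5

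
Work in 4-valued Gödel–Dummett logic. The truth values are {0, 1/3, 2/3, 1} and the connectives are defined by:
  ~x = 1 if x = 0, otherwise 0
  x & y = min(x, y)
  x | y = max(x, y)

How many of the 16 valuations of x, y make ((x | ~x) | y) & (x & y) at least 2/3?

x = 0, y = 0 ↦ 0  <
x = 0, y = 1/3 ↦ 0  <
x = 0, y = 2/3 ↦ 0  <
x = 0, y = 1 ↦ 0  <
x = 1/3, y = 0 ↦ 0  <
x = 1/3, y = 1/3 ↦ 1/3  <
x = 1/3, y = 2/3 ↦ 1/3  <
x = 1/3, y = 1 ↦ 1/3  <
x = 2/3, y = 0 ↦ 0  <
x = 2/3, y = 1/3 ↦ 1/3  <
x = 2/3, y = 2/3 ↦ 2/3  ≥
x = 2/3, y = 1 ↦ 2/3  ≥
x = 1, y = 0 ↦ 0  <
x = 1, y = 1/3 ↦ 1/3  <
x = 1, y = 2/3 ↦ 2/3  ≥
x = 1, y = 1 ↦ 1  ≥
So 4 of the 16 assignments meet the threshold.

4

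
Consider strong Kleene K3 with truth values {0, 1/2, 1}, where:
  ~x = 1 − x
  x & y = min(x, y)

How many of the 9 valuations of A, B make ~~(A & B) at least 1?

1

A = 0, B = 0 ↦ 0  <
A = 0, B = 1/2 ↦ 0  <
A = 0, B = 1 ↦ 0  <
A = 1/2, B = 0 ↦ 0  <
A = 1/2, B = 1/2 ↦ 1/2  <
A = 1/2, B = 1 ↦ 1/2  <
A = 1, B = 0 ↦ 0  <
A = 1, B = 1/2 ↦ 1/2  <
A = 1, B = 1 ↦ 1  ≥
So 1 of the 9 assignments meets the threshold.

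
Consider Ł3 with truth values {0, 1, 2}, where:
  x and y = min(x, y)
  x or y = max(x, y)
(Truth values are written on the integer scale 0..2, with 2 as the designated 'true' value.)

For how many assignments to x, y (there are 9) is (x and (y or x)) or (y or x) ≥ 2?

x = 0, y = 0 ↦ 0  <
x = 0, y = 1 ↦ 1  <
x = 0, y = 2 ↦ 2  ≥
x = 1, y = 0 ↦ 1  <
x = 1, y = 1 ↦ 1  <
x = 1, y = 2 ↦ 2  ≥
x = 2, y = 0 ↦ 2  ≥
x = 2, y = 1 ↦ 2  ≥
x = 2, y = 2 ↦ 2  ≥
So 5 of the 9 assignments meet the threshold.

5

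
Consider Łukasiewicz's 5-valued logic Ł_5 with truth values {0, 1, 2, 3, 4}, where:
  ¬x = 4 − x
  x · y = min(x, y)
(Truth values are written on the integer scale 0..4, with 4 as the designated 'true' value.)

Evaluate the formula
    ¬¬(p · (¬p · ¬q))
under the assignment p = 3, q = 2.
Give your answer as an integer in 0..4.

1

¬p = ¬3 = 1
¬q = ¬2 = 2
¬p · ¬q = 1 · 2 = 1
p · (¬p · ¬q) = 3 · 1 = 1
¬(p · (¬p · ¬q)) = ¬1 = 3
¬¬(p · (¬p · ¬q)) = ¬3 = 1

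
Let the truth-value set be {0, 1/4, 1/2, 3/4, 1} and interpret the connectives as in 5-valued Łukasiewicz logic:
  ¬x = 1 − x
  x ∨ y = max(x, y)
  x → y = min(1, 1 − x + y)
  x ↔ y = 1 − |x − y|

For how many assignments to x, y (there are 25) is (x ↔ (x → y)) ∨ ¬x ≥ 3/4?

18

value 1: 8 assignments (counts)
value 3/4: 10 assignments (counts)
value 1/2: 5 assignments
value 1/4: 1 assignment
value 0: 1 assignment
So 18 of the 25 assignments meet the threshold.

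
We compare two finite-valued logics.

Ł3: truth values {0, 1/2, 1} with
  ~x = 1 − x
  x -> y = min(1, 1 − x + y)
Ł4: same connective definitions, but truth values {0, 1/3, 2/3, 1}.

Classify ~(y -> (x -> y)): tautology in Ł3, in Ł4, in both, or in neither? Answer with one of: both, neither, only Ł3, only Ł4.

In Ł3: at x = 0, y = 0 the value is 0 — not a tautology.
In Ł4: at x = 0, y = 0 the value is 0 — not a tautology.

neither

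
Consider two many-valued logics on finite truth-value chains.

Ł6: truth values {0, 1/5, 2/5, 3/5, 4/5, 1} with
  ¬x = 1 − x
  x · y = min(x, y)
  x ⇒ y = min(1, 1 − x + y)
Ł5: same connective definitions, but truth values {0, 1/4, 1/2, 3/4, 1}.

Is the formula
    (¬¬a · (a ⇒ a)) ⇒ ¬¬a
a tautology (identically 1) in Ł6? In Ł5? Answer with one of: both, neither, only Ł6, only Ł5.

In Ł6: every assignment gives 1 — tautology.
In Ł5: every assignment gives 1 — tautology.

both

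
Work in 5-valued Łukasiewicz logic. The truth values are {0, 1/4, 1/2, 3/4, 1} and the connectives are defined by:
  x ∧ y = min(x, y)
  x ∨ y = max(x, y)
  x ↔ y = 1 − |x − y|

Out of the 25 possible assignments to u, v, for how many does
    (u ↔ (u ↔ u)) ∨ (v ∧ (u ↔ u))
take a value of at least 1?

9

value 1: 9 assignments (counts)
value 3/4: 7 assignments
value 1/2: 5 assignments
value 1/4: 3 assignments
value 0: 1 assignment
So 9 of the 25 assignments meet the threshold.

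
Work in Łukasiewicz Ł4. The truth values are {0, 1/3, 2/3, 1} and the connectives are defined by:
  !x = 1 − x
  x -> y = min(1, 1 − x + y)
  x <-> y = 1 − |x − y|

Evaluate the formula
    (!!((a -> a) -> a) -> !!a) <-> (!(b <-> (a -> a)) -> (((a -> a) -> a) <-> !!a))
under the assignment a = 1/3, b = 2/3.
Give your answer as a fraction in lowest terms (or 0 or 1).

a -> a = 1/3 -> 1/3 = 1
(a -> a) -> a = 1 -> 1/3 = 1/3
!((a -> a) -> a) = !1/3 = 2/3
!!((a -> a) -> a) = !2/3 = 1/3
!a = !1/3 = 2/3
!!a = !2/3 = 1/3
!!((a -> a) -> a) -> !!a = 1/3 -> 1/3 = 1
a -> a = 1/3 -> 1/3 = 1
b <-> (a -> a) = 2/3 <-> 1 = 2/3
!(b <-> (a -> a)) = !2/3 = 1/3
a -> a = 1/3 -> 1/3 = 1
(a -> a) -> a = 1 -> 1/3 = 1/3
!a = !1/3 = 2/3
!!a = !2/3 = 1/3
((a -> a) -> a) <-> !!a = 1/3 <-> 1/3 = 1
!(b <-> (a -> a)) -> (((a -> a) -> a) <-> !!a) = 1/3 -> 1 = 1
(!!((a -> a) -> a) -> !!a) <-> (!(b <-> (a -> a)) -> (((a -> a) -> a) <-> !!a)) = 1 <-> 1 = 1

1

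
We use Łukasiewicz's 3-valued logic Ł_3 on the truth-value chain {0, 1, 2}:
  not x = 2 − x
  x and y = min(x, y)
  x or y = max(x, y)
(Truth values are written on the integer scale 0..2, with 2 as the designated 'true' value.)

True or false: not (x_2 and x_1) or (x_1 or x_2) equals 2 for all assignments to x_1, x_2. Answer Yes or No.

No

Counterexample: take x_1 = 1, x_2 = 1.
x_2 and x_1 = 1 and 1 = 1
not (x_2 and x_1) = not 1 = 1
x_1 or x_2 = 1 or 1 = 1
not (x_2 and x_1) or (x_1 or x_2) = 1 or 1 = 1
This gives 1 ≠ 2.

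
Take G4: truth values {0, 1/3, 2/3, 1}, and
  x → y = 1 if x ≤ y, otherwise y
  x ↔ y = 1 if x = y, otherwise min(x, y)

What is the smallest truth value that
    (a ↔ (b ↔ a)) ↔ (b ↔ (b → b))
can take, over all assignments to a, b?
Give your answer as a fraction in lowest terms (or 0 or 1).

1/3

Take a = 0, b = 1/3:
b ↔ a = 1/3 ↔ 0 = 0
a ↔ (b ↔ a) = 0 ↔ 0 = 1
b → b = 1/3 → 1/3 = 1
b ↔ (b → b) = 1/3 ↔ 1 = 1/3
(a ↔ (b ↔ a)) ↔ (b ↔ (b → b)) = 1 ↔ 1/3 = 1/3
No assignment yields a value below 1/3, so this is the minimum.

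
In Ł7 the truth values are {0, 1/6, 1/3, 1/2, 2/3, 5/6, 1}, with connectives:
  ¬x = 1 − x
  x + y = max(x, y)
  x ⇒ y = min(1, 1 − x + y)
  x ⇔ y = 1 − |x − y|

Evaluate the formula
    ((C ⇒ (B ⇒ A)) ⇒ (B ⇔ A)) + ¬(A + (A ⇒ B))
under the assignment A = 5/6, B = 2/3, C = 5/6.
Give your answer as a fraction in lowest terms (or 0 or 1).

5/6

B ⇒ A = 2/3 ⇒ 5/6 = 1
C ⇒ (B ⇒ A) = 5/6 ⇒ 1 = 1
B ⇔ A = 2/3 ⇔ 5/6 = 5/6
(C ⇒ (B ⇒ A)) ⇒ (B ⇔ A) = 1 ⇒ 5/6 = 5/6
A ⇒ B = 5/6 ⇒ 2/3 = 5/6
A + (A ⇒ B) = 5/6 + 5/6 = 5/6
¬(A + (A ⇒ B)) = ¬5/6 = 1/6
((C ⇒ (B ⇒ A)) ⇒ (B ⇔ A)) + ¬(A + (A ⇒ B)) = 5/6 + 1/6 = 5/6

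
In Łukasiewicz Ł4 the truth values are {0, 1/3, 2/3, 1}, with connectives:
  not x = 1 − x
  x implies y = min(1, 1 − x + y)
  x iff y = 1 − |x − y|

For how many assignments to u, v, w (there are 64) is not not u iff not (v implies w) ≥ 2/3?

value 1: 16 assignments (counts)
value 2/3: 21 assignments (counts)
value 1/3: 16 assignments
value 0: 11 assignments
So 37 of the 64 assignments meet the threshold.

37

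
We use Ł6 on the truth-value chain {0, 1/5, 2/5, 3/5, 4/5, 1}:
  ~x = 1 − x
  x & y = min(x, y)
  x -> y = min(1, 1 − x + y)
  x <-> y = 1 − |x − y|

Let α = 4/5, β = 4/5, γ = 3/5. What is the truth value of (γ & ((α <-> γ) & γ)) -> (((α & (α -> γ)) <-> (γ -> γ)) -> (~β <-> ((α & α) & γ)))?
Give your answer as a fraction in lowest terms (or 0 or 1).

1

α <-> γ = 4/5 <-> 3/5 = 4/5
(α <-> γ) & γ = 4/5 & 3/5 = 3/5
γ & ((α <-> γ) & γ) = 3/5 & 3/5 = 3/5
α -> γ = 4/5 -> 3/5 = 4/5
α & (α -> γ) = 4/5 & 4/5 = 4/5
γ -> γ = 3/5 -> 3/5 = 1
(α & (α -> γ)) <-> (γ -> γ) = 4/5 <-> 1 = 4/5
~β = ~4/5 = 1/5
α & α = 4/5 & 4/5 = 4/5
(α & α) & γ = 4/5 & 3/5 = 3/5
~β <-> ((α & α) & γ) = 1/5 <-> 3/5 = 3/5
((α & (α -> γ)) <-> (γ -> γ)) -> (~β <-> ((α & α) & γ)) = 4/5 -> 3/5 = 4/5
(γ & ((α <-> γ) & γ)) -> (((α & (α -> γ)) <-> (γ -> γ)) -> (~β <-> ((α & α) & γ))) = 3/5 -> 4/5 = 1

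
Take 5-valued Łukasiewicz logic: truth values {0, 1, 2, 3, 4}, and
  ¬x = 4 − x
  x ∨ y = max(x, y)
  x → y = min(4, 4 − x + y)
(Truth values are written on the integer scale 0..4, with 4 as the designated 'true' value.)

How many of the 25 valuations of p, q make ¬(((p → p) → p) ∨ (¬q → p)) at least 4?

1

value 4: 1 assignment (counts)
value 3: 2 assignments
value 2: 3 assignments
value 1: 4 assignments
value 0: 15 assignments
So 1 of the 25 assignments meets the threshold.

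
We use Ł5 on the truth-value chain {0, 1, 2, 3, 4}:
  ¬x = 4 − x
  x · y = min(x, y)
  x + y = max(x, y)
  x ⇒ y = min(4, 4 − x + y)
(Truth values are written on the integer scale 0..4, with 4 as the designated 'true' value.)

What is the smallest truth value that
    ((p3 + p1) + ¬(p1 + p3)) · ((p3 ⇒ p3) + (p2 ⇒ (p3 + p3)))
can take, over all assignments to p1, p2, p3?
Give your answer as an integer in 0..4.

2

Take p1 = 0, p2 = 0, p3 = 2:
p3 + p1 = 2 + 0 = 2
p1 + p3 = 0 + 2 = 2
¬(p1 + p3) = ¬2 = 2
(p3 + p1) + ¬(p1 + p3) = 2 + 2 = 2
p3 ⇒ p3 = 2 ⇒ 2 = 4
p3 + p3 = 2 + 2 = 2
p2 ⇒ (p3 + p3) = 0 ⇒ 2 = 4
(p3 ⇒ p3) + (p2 ⇒ (p3 + p3)) = 4 + 4 = 4
((p3 + p1) + ¬(p1 + p3)) · ((p3 ⇒ p3) + (p2 ⇒ (p3 + p3))) = 2 · 4 = 2
No assignment yields a value below 2, so this is the minimum.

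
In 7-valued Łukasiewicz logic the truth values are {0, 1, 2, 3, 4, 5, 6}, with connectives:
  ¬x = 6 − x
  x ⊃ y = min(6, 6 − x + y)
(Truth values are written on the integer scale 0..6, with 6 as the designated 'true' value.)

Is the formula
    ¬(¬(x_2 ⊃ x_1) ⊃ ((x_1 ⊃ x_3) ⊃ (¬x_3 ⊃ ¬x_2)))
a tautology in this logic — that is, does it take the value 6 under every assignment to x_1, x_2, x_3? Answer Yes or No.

No

Counterexample: take x_1 = 0, x_2 = 0, x_3 = 0.
x_2 ⊃ x_1 = 0 ⊃ 0 = 6
¬(x_2 ⊃ x_1) = ¬6 = 0
x_1 ⊃ x_3 = 0 ⊃ 0 = 6
¬x_3 = ¬0 = 6
¬x_2 = ¬0 = 6
¬x_3 ⊃ ¬x_2 = 6 ⊃ 6 = 6
(x_1 ⊃ x_3) ⊃ (¬x_3 ⊃ ¬x_2) = 6 ⊃ 6 = 6
¬(x_2 ⊃ x_1) ⊃ ((x_1 ⊃ x_3) ⊃ (¬x_3 ⊃ ¬x_2)) = 0 ⊃ 6 = 6
¬(¬(x_2 ⊃ x_1) ⊃ ((x_1 ⊃ x_3) ⊃ (¬x_3 ⊃ ¬x_2))) = ¬6 = 0
This gives 0 ≠ 6.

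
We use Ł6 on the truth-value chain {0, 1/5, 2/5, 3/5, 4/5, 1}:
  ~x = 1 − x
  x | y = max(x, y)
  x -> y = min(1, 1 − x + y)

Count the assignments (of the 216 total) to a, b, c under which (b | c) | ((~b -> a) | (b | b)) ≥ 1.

value 1: 141 assignments (counts)
value 4/5: 35 assignments
value 3/5: 22 assignments
value 2/5: 12 assignments
value 1/5: 5 assignments
value 0: 1 assignment
So 141 of the 216 assignments meet the threshold.

141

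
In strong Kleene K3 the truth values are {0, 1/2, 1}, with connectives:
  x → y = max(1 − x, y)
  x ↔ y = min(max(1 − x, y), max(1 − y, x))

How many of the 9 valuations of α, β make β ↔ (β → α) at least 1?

1

α = 0, β = 0 ↦ 0  <
α = 0, β = 1/2 ↦ 1/2  <
α = 0, β = 1 ↦ 0  <
α = 1/2, β = 0 ↦ 0  <
α = 1/2, β = 1/2 ↦ 1/2  <
α = 1/2, β = 1 ↦ 1/2  <
α = 1, β = 0 ↦ 0  <
α = 1, β = 1/2 ↦ 1/2  <
α = 1, β = 1 ↦ 1  ≥
So 1 of the 9 assignments meets the threshold.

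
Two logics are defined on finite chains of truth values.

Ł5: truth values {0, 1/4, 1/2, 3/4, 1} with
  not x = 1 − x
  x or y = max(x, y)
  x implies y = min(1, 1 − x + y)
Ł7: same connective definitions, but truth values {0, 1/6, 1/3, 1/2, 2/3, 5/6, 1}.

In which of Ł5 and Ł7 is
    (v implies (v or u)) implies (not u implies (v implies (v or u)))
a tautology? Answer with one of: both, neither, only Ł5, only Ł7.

In Ł5: every assignment gives 1 — tautology.
In Ł7: every assignment gives 1 — tautology.

both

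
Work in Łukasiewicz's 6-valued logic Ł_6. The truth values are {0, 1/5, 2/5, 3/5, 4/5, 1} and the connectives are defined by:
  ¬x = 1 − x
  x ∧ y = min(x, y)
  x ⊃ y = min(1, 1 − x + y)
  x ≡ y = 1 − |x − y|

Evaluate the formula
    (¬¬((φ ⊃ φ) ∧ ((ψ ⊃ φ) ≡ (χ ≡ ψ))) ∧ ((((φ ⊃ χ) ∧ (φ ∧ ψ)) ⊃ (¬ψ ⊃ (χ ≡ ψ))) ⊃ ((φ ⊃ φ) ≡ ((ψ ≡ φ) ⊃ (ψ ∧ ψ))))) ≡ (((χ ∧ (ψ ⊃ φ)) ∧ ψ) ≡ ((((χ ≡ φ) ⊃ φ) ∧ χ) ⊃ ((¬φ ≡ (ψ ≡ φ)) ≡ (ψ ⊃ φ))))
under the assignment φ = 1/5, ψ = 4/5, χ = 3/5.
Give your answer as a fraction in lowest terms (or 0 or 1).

φ ⊃ φ = 1/5 ⊃ 1/5 = 1
ψ ⊃ φ = 4/5 ⊃ 1/5 = 2/5
χ ≡ ψ = 3/5 ≡ 4/5 = 4/5
(ψ ⊃ φ) ≡ (χ ≡ ψ) = 2/5 ≡ 4/5 = 3/5
(φ ⊃ φ) ∧ ((ψ ⊃ φ) ≡ (χ ≡ ψ)) = 1 ∧ 3/5 = 3/5
¬((φ ⊃ φ) ∧ ((ψ ⊃ φ) ≡ (χ ≡ ψ))) = ¬3/5 = 2/5
¬¬((φ ⊃ φ) ∧ ((ψ ⊃ φ) ≡ (χ ≡ ψ))) = ¬2/5 = 3/5
φ ⊃ χ = 1/5 ⊃ 3/5 = 1
φ ∧ ψ = 1/5 ∧ 4/5 = 1/5
(φ ⊃ χ) ∧ (φ ∧ ψ) = 1 ∧ 1/5 = 1/5
¬ψ = ¬4/5 = 1/5
χ ≡ ψ = 3/5 ≡ 4/5 = 4/5
¬ψ ⊃ (χ ≡ ψ) = 1/5 ⊃ 4/5 = 1
((φ ⊃ χ) ∧ (φ ∧ ψ)) ⊃ (¬ψ ⊃ (χ ≡ ψ)) = 1/5 ⊃ 1 = 1
φ ⊃ φ = 1/5 ⊃ 1/5 = 1
ψ ≡ φ = 4/5 ≡ 1/5 = 2/5
ψ ∧ ψ = 4/5 ∧ 4/5 = 4/5
(ψ ≡ φ) ⊃ (ψ ∧ ψ) = 2/5 ⊃ 4/5 = 1
(φ ⊃ φ) ≡ ((ψ ≡ φ) ⊃ (ψ ∧ ψ)) = 1 ≡ 1 = 1
(((φ ⊃ χ) ∧ (φ ∧ ψ)) ⊃ (¬ψ ⊃ (χ ≡ ψ))) ⊃ ((φ ⊃ φ) ≡ ((ψ ≡ φ) ⊃ (ψ ∧ ψ))) = 1 ⊃ 1 = 1
¬¬((φ ⊃ φ) ∧ ((ψ ⊃ φ) ≡ (χ ≡ ψ))) ∧ ((((φ ⊃ χ) ∧ (φ ∧ ψ)) ⊃ (¬ψ ⊃ (χ ≡ ψ))) ⊃ ((φ ⊃ φ) ≡ ((ψ ≡ φ) ⊃ (ψ ∧ ψ)))) = 3/5 ∧ 1 = 3/5
ψ ⊃ φ = 4/5 ⊃ 1/5 = 2/5
χ ∧ (ψ ⊃ φ) = 3/5 ∧ 2/5 = 2/5
(χ ∧ (ψ ⊃ φ)) ∧ ψ = 2/5 ∧ 4/5 = 2/5
χ ≡ φ = 3/5 ≡ 1/5 = 3/5
(χ ≡ φ) ⊃ φ = 3/5 ⊃ 1/5 = 3/5
((χ ≡ φ) ⊃ φ) ∧ χ = 3/5 ∧ 3/5 = 3/5
¬φ = ¬1/5 = 4/5
ψ ≡ φ = 4/5 ≡ 1/5 = 2/5
¬φ ≡ (ψ ≡ φ) = 4/5 ≡ 2/5 = 3/5
ψ ⊃ φ = 4/5 ⊃ 1/5 = 2/5
(¬φ ≡ (ψ ≡ φ)) ≡ (ψ ⊃ φ) = 3/5 ≡ 2/5 = 4/5
(((χ ≡ φ) ⊃ φ) ∧ χ) ⊃ ((¬φ ≡ (ψ ≡ φ)) ≡ (ψ ⊃ φ)) = 3/5 ⊃ 4/5 = 1
((χ ∧ (ψ ⊃ φ)) ∧ ψ) ≡ ((((χ ≡ φ) ⊃ φ) ∧ χ) ⊃ ((¬φ ≡ (ψ ≡ φ)) ≡ (ψ ⊃ φ))) = 2/5 ≡ 1 = 2/5
(¬¬((φ ⊃ φ) ∧ ((ψ ⊃ φ) ≡ (χ ≡ ψ))) ∧ ((((φ ⊃ χ) ∧ (φ ∧ ψ)) ⊃ (¬ψ ⊃ (χ ≡ ψ))) ⊃ ((φ ⊃ φ) ≡ ((ψ ≡ φ) ⊃ (ψ ∧ ψ))))) ≡ (((χ ∧ (ψ ⊃ φ)) ∧ ψ) ≡ ((((χ ≡ φ) ⊃ φ) ∧ χ) ⊃ ((¬φ ≡ (ψ ≡ φ)) ≡ (ψ ⊃ φ)))) = 3/5 ≡ 2/5 = 4/5

4/5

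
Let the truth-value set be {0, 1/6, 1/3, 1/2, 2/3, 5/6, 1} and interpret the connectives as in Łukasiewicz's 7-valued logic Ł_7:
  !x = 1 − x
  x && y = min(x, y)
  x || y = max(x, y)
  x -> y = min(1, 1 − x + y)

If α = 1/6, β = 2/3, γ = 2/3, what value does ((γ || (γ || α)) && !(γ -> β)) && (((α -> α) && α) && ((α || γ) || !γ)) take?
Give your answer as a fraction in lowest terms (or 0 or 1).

γ || α = 2/3 || 1/6 = 2/3
γ || (γ || α) = 2/3 || 2/3 = 2/3
γ -> β = 2/3 -> 2/3 = 1
!(γ -> β) = !1 = 0
(γ || (γ || α)) && !(γ -> β) = 2/3 && 0 = 0
α -> α = 1/6 -> 1/6 = 1
(α -> α) && α = 1 && 1/6 = 1/6
α || γ = 1/6 || 2/3 = 2/3
!γ = !2/3 = 1/3
(α || γ) || !γ = 2/3 || 1/3 = 2/3
((α -> α) && α) && ((α || γ) || !γ) = 1/6 && 2/3 = 1/6
((γ || (γ || α)) && !(γ -> β)) && (((α -> α) && α) && ((α || γ) || !γ)) = 0 && 1/6 = 0

0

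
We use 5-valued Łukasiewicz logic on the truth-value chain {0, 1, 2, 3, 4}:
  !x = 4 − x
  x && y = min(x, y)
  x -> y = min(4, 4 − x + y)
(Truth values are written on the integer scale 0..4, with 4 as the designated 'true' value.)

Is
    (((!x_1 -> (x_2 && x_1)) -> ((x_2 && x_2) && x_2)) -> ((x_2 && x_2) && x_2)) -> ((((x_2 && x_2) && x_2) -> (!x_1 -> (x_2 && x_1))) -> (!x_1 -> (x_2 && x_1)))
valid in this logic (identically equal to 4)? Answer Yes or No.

Yes

At x_1 = 1, x_2 = 1, for instance:
!x_1 = !1 = 3
x_2 && x_1 = 1 && 1 = 1
!x_1 -> (x_2 && x_1) = 3 -> 1 = 2
x_2 && x_2 = 1 && 1 = 1
(x_2 && x_2) && x_2 = 1 && 1 = 1
(!x_1 -> (x_2 && x_1)) -> ((x_2 && x_2) && x_2) = 2 -> 1 = 3
((!x_1 -> (x_2 && x_1)) -> ((x_2 && x_2) && x_2)) -> ((x_2 && x_2) && x_2) = 3 -> 1 = 2
((x_2 && x_2) && x_2) -> (!x_1 -> (x_2 && x_1)) = 1 -> 2 = 4
(((x_2 && x_2) && x_2) -> (!x_1 -> (x_2 && x_1))) -> (!x_1 -> (x_2 && x_1)) = 4 -> 2 = 2
(((!x_1 -> (x_2 && x_1)) -> ((x_2 && x_2) && x_2)) -> ((x_2 && x_2) && x_2)) -> ((((x_2 && x_2) && x_2) -> (!x_1 -> (x_2 && x_1))) -> (!x_1 -> (x_2 && x_1))) = 2 -> 2 = 4
and checking the remaining 24 assignments likewise gives ≥ 4 in every case.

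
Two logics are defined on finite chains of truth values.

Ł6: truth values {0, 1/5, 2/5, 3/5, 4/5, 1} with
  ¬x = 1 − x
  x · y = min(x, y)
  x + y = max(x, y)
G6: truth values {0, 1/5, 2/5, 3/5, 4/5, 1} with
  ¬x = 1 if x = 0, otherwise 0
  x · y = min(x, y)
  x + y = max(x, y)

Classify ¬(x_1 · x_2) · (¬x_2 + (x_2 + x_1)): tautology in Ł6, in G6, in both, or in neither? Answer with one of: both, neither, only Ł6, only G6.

neither

In Ł6: at x_1 = 0, x_2 = 1/5 the value is 4/5 — not a tautology.
In G6: at x_1 = 0, x_2 = 1/5 the value is 1/5 — not a tautology.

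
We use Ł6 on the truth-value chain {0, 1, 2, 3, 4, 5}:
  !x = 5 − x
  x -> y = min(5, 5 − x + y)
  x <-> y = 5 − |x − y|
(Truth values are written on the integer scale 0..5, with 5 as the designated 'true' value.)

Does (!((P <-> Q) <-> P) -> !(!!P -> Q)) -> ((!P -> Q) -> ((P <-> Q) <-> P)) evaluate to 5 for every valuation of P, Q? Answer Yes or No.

Counterexample: take P = 3, Q = 2.
P <-> Q = 3 <-> 2 = 4
(P <-> Q) <-> P = 4 <-> 3 = 4
!((P <-> Q) <-> P) = !4 = 1
!P = !3 = 2
!!P = !2 = 3
!!P -> Q = 3 -> 2 = 4
!(!!P -> Q) = !4 = 1
!((P <-> Q) <-> P) -> !(!!P -> Q) = 1 -> 1 = 5
!P = !3 = 2
!P -> Q = 2 -> 2 = 5
P <-> Q = 3 <-> 2 = 4
(P <-> Q) <-> P = 4 <-> 3 = 4
(!P -> Q) -> ((P <-> Q) <-> P) = 5 -> 4 = 4
(!((P <-> Q) <-> P) -> !(!!P -> Q)) -> ((!P -> Q) -> ((P <-> Q) <-> P)) = 5 -> 4 = 4
This gives 4 ≠ 5.

No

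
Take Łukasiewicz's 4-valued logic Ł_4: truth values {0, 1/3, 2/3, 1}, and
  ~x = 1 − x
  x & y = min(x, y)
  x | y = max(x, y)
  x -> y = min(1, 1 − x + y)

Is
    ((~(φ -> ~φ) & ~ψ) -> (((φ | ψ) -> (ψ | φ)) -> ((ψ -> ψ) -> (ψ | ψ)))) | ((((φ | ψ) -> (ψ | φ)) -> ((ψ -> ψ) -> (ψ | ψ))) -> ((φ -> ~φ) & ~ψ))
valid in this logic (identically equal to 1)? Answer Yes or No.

No

Counterexample: take φ = 1, ψ = 1/3.
~φ = ~1 = 0
φ -> ~φ = 1 -> 0 = 0
~(φ -> ~φ) = ~0 = 1
~ψ = ~1/3 = 2/3
~(φ -> ~φ) & ~ψ = 1 & 2/3 = 2/3
φ | ψ = 1 | 1/3 = 1
ψ | φ = 1/3 | 1 = 1
(φ | ψ) -> (ψ | φ) = 1 -> 1 = 1
ψ -> ψ = 1/3 -> 1/3 = 1
ψ | ψ = 1/3 | 1/3 = 1/3
(ψ -> ψ) -> (ψ | ψ) = 1 -> 1/3 = 1/3
((φ | ψ) -> (ψ | φ)) -> ((ψ -> ψ) -> (ψ | ψ)) = 1 -> 1/3 = 1/3
(~(φ -> ~φ) & ~ψ) -> (((φ | ψ) -> (ψ | φ)) -> ((ψ -> ψ) -> (ψ | ψ))) = 2/3 -> 1/3 = 2/3
φ | ψ = 1 | 1/3 = 1
ψ | φ = 1/3 | 1 = 1
(φ | ψ) -> (ψ | φ) = 1 -> 1 = 1
ψ -> ψ = 1/3 -> 1/3 = 1
ψ | ψ = 1/3 | 1/3 = 1/3
(ψ -> ψ) -> (ψ | ψ) = 1 -> 1/3 = 1/3
((φ | ψ) -> (ψ | φ)) -> ((ψ -> ψ) -> (ψ | ψ)) = 1 -> 1/3 = 1/3
~φ = ~1 = 0
φ -> ~φ = 1 -> 0 = 0
~ψ = ~1/3 = 2/3
(φ -> ~φ) & ~ψ = 0 & 2/3 = 0
(((φ | ψ) -> (ψ | φ)) -> ((ψ -> ψ) -> (ψ | ψ))) -> ((φ -> ~φ) & ~ψ) = 1/3 -> 0 = 2/3
((~(φ -> ~φ) & ~ψ) -> (((φ | ψ) -> (ψ | φ)) -> ((ψ -> ψ) -> (ψ | ψ)))) | ((((φ | ψ) -> (ψ | φ)) -> ((ψ -> ψ) -> (ψ | ψ))) -> ((φ -> ~φ) & ~ψ)) = 2/3 | 2/3 = 2/3
This gives 2/3 ≠ 1.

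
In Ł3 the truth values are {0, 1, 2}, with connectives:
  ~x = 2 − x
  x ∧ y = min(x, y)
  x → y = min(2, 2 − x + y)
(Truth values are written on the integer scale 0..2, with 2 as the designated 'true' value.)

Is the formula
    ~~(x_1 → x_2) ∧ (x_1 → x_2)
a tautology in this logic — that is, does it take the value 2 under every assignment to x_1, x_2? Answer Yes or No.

Counterexample: take x_1 = 1, x_2 = 0.
x_1 → x_2 = 1 → 0 = 1
~(x_1 → x_2) = ~1 = 1
~~(x_1 → x_2) = ~1 = 1
~~(x_1 → x_2) ∧ (x_1 → x_2) = 1 ∧ 1 = 1
This gives 1 ≠ 2.

No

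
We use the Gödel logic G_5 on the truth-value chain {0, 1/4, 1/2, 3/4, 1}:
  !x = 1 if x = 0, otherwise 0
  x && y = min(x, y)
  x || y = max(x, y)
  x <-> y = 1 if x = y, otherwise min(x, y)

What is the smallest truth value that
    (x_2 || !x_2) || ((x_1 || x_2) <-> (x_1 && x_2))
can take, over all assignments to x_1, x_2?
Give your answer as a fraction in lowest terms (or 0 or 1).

Take x_1 = 0, x_2 = 1/4:
!x_2 = !1/4 = 0
x_2 || !x_2 = 1/4 || 0 = 1/4
x_1 || x_2 = 0 || 1/4 = 1/4
x_1 && x_2 = 0 && 1/4 = 0
(x_1 || x_2) <-> (x_1 && x_2) = 1/4 <-> 0 = 0
(x_2 || !x_2) || ((x_1 || x_2) <-> (x_1 && x_2)) = 1/4 || 0 = 1/4
No assignment yields a value below 1/4, so this is the minimum.

1/4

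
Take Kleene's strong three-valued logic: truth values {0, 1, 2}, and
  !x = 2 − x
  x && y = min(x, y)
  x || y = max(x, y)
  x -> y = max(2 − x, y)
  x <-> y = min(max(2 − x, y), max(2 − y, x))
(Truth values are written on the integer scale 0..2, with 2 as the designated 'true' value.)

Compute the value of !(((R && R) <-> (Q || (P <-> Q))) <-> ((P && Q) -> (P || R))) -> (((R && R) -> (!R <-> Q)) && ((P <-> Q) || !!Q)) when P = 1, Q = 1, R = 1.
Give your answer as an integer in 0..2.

1

R && R = 1 && 1 = 1
P <-> Q = 1 <-> 1 = 1
Q || (P <-> Q) = 1 || 1 = 1
(R && R) <-> (Q || (P <-> Q)) = 1 <-> 1 = 1
P && Q = 1 && 1 = 1
P || R = 1 || 1 = 1
(P && Q) -> (P || R) = 1 -> 1 = 1
((R && R) <-> (Q || (P <-> Q))) <-> ((P && Q) -> (P || R)) = 1 <-> 1 = 1
!(((R && R) <-> (Q || (P <-> Q))) <-> ((P && Q) -> (P || R))) = !1 = 1
R && R = 1 && 1 = 1
!R = !1 = 1
!R <-> Q = 1 <-> 1 = 1
(R && R) -> (!R <-> Q) = 1 -> 1 = 1
P <-> Q = 1 <-> 1 = 1
!Q = !1 = 1
!!Q = !1 = 1
(P <-> Q) || !!Q = 1 || 1 = 1
((R && R) -> (!R <-> Q)) && ((P <-> Q) || !!Q) = 1 && 1 = 1
!(((R && R) <-> (Q || (P <-> Q))) <-> ((P && Q) -> (P || R))) -> (((R && R) -> (!R <-> Q)) && ((P <-> Q) || !!Q)) = 1 -> 1 = 1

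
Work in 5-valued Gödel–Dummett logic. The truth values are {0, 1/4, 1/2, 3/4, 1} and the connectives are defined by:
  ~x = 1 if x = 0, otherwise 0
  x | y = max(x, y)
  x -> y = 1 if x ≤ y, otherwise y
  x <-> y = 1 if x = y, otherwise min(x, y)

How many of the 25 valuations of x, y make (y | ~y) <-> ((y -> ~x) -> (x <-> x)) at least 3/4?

15

value 1: 10 assignments (counts)
value 3/4: 5 assignments (counts)
value 1/2: 5 assignments
value 1/4: 5 assignments
So 15 of the 25 assignments meet the threshold.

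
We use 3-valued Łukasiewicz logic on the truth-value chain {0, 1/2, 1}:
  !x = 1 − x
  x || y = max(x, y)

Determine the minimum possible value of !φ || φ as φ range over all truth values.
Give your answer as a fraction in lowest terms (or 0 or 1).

Take φ = 1/2:
!φ = !1/2 = 1/2
!φ || φ = 1/2 || 1/2 = 1/2
No assignment yields a value below 1/2, so this is the minimum.

1/2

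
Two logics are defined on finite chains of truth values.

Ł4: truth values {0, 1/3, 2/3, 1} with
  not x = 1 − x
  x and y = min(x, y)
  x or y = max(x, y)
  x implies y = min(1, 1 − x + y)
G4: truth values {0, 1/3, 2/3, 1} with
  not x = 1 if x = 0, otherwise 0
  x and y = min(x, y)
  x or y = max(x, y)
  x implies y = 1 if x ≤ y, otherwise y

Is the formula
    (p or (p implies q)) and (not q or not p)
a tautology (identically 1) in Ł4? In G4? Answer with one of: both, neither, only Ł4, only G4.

neither

In Ł4: at p = 1/3, q = 0 the value is 2/3 — not a tautology.
In G4: at p = 1/3, q = 0 the value is 1/3 — not a tautology.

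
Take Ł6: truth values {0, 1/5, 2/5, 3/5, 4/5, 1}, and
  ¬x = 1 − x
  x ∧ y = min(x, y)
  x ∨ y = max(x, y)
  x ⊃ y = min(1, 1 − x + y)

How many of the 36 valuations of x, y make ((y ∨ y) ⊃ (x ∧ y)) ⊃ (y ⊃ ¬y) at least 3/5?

value 1: 24 assignments (counts)
value 4/5: 5 assignments (counts)
value 3/5: 2 assignments (counts)
value 2/5: 3 assignments
value 1/5: 1 assignment
value 0: 1 assignment
So 31 of the 36 assignments meet the threshold.

31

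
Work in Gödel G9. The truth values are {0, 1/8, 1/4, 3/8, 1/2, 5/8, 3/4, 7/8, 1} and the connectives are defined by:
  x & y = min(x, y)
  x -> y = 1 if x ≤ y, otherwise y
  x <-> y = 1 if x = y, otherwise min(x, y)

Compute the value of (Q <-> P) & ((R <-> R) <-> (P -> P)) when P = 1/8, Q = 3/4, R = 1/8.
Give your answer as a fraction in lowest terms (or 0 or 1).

1/8

Q <-> P = 3/4 <-> 1/8 = 1/8
R <-> R = 1/8 <-> 1/8 = 1
P -> P = 1/8 -> 1/8 = 1
(R <-> R) <-> (P -> P) = 1 <-> 1 = 1
(Q <-> P) & ((R <-> R) <-> (P -> P)) = 1/8 & 1 = 1/8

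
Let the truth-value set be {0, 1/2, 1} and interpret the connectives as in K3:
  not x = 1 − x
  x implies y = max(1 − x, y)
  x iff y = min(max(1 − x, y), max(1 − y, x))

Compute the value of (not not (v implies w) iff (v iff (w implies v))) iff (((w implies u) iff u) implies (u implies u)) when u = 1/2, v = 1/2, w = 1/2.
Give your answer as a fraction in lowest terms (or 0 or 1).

v implies w = 1/2 implies 1/2 = 1/2
not (v implies w) = not 1/2 = 1/2
not not (v implies w) = not 1/2 = 1/2
w implies v = 1/2 implies 1/2 = 1/2
v iff (w implies v) = 1/2 iff 1/2 = 1/2
not not (v implies w) iff (v iff (w implies v)) = 1/2 iff 1/2 = 1/2
w implies u = 1/2 implies 1/2 = 1/2
(w implies u) iff u = 1/2 iff 1/2 = 1/2
u implies u = 1/2 implies 1/2 = 1/2
((w implies u) iff u) implies (u implies u) = 1/2 implies 1/2 = 1/2
(not not (v implies w) iff (v iff (w implies v))) iff (((w implies u) iff u) implies (u implies u)) = 1/2 iff 1/2 = 1/2

1/2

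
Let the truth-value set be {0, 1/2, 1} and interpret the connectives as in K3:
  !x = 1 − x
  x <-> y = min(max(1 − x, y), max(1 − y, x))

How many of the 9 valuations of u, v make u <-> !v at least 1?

u = 0, v = 0 ↦ 0  <
u = 0, v = 1/2 ↦ 1/2  <
u = 0, v = 1 ↦ 1  ≥
u = 1/2, v = 0 ↦ 1/2  <
u = 1/2, v = 1/2 ↦ 1/2  <
u = 1/2, v = 1 ↦ 1/2  <
u = 1, v = 0 ↦ 1  ≥
u = 1, v = 1/2 ↦ 1/2  <
u = 1, v = 1 ↦ 0  <
So 2 of the 9 assignments meet the threshold.

2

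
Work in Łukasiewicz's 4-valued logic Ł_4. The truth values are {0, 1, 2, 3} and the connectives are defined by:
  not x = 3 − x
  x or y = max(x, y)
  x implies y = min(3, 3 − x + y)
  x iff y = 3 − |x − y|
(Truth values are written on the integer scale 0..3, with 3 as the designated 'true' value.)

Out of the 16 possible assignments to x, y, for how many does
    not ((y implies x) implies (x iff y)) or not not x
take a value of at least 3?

4

x = 0, y = 0 ↦ 0  <
x = 0, y = 1 ↦ 0  <
x = 0, y = 2 ↦ 0  <
x = 0, y = 3 ↦ 0  <
x = 1, y = 0 ↦ 1  <
x = 1, y = 1 ↦ 1  <
x = 1, y = 2 ↦ 1  <
x = 1, y = 3 ↦ 1  <
x = 2, y = 0 ↦ 2  <
x = 2, y = 1 ↦ 2  <
x = 2, y = 2 ↦ 2  <
x = 2, y = 3 ↦ 2  <
x = 3, y = 0 ↦ 3  ≥
x = 3, y = 1 ↦ 3  ≥
x = 3, y = 2 ↦ 3  ≥
x = 3, y = 3 ↦ 3  ≥
So 4 of the 16 assignments meet the threshold.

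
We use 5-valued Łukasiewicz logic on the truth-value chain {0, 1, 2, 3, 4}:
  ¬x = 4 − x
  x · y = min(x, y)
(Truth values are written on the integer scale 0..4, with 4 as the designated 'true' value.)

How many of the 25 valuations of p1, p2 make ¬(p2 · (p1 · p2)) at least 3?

16

value 4: 9 assignments (counts)
value 3: 7 assignments (counts)
value 2: 5 assignments
value 1: 3 assignments
value 0: 1 assignment
So 16 of the 25 assignments meet the threshold.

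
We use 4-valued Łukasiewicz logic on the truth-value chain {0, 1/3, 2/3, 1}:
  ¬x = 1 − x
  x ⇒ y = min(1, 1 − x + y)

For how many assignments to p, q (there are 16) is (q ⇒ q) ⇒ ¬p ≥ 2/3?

8

p = 0, q = 0 ↦ 1  ≥
p = 0, q = 1/3 ↦ 1  ≥
p = 0, q = 2/3 ↦ 1  ≥
p = 0, q = 1 ↦ 1  ≥
p = 1/3, q = 0 ↦ 2/3  ≥
p = 1/3, q = 1/3 ↦ 2/3  ≥
p = 1/3, q = 2/3 ↦ 2/3  ≥
p = 1/3, q = 1 ↦ 2/3  ≥
p = 2/3, q = 0 ↦ 1/3  <
p = 2/3, q = 1/3 ↦ 1/3  <
p = 2/3, q = 2/3 ↦ 1/3  <
p = 2/3, q = 1 ↦ 1/3  <
p = 1, q = 0 ↦ 0  <
p = 1, q = 1/3 ↦ 0  <
p = 1, q = 2/3 ↦ 0  <
p = 1, q = 1 ↦ 0  <
So 8 of the 16 assignments meet the threshold.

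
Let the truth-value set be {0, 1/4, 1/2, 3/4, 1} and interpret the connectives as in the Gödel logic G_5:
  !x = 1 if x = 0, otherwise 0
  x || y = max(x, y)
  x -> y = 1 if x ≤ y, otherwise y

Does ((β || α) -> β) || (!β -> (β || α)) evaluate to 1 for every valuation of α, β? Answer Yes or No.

No

Counterexample: take α = 1/4, β = 0.
β || α = 0 || 1/4 = 1/4
(β || α) -> β = 1/4 -> 0 = 0
!β = !0 = 1
β || α = 0 || 1/4 = 1/4
!β -> (β || α) = 1 -> 1/4 = 1/4
((β || α) -> β) || (!β -> (β || α)) = 0 || 1/4 = 1/4
This gives 1/4 ≠ 1.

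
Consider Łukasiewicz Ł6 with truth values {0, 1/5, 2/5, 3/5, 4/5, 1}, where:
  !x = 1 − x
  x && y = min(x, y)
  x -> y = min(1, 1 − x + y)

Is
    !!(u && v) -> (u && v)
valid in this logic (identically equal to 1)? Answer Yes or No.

Yes

At u = 1/5, v = 0, for instance:
u && v = 1/5 && 0 = 0
!(u && v) = !0 = 1
!!(u && v) = !1 = 0
!!(u && v) -> (u && v) = 0 -> 0 = 1
and checking the remaining 35 assignments likewise gives ≥ 1 in every case.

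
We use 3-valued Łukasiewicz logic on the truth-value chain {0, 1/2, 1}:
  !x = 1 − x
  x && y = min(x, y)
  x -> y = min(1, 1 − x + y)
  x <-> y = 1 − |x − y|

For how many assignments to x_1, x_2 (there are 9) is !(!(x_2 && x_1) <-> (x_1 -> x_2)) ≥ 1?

2

x_1 = 0, x_2 = 0 ↦ 0  <
x_1 = 0, x_2 = 1/2 ↦ 0  <
x_1 = 0, x_2 = 1 ↦ 0  <
x_1 = 1/2, x_2 = 0 ↦ 1/2  <
x_1 = 1/2, x_2 = 1/2 ↦ 1/2  <
x_1 = 1/2, x_2 = 1 ↦ 1/2  <
x_1 = 1, x_2 = 0 ↦ 1  ≥
x_1 = 1, x_2 = 1/2 ↦ 0  <
x_1 = 1, x_2 = 1 ↦ 1  ≥
So 2 of the 9 assignments meet the threshold.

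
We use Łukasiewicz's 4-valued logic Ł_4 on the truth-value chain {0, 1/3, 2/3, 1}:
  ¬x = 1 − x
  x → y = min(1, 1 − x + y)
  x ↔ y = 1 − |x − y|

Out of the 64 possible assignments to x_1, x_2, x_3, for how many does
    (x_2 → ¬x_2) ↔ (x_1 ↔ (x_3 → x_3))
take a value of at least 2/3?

36

value 1: 16 assignments (counts)
value 2/3: 20 assignments (counts)
value 1/3: 16 assignments
value 0: 12 assignments
So 36 of the 64 assignments meet the threshold.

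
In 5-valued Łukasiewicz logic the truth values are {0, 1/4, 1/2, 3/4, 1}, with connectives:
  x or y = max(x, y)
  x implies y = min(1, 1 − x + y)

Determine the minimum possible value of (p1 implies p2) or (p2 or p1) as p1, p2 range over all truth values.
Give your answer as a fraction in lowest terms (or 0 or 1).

Take p1 = 1/2, p2 = 0:
p1 implies p2 = 1/2 implies 0 = 1/2
p2 or p1 = 0 or 1/2 = 1/2
(p1 implies p2) or (p2 or p1) = 1/2 or 1/2 = 1/2
No assignment yields a value below 1/2, so this is the minimum.

1/2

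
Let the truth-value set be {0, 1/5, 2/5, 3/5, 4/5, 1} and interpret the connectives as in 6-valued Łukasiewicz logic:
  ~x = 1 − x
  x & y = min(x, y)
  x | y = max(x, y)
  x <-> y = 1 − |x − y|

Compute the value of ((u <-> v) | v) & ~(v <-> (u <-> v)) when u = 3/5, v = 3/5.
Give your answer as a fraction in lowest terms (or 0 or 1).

u <-> v = 3/5 <-> 3/5 = 1
(u <-> v) | v = 1 | 3/5 = 1
u <-> v = 3/5 <-> 3/5 = 1
v <-> (u <-> v) = 3/5 <-> 1 = 3/5
~(v <-> (u <-> v)) = ~3/5 = 2/5
((u <-> v) | v) & ~(v <-> (u <-> v)) = 1 & 2/5 = 2/5

2/5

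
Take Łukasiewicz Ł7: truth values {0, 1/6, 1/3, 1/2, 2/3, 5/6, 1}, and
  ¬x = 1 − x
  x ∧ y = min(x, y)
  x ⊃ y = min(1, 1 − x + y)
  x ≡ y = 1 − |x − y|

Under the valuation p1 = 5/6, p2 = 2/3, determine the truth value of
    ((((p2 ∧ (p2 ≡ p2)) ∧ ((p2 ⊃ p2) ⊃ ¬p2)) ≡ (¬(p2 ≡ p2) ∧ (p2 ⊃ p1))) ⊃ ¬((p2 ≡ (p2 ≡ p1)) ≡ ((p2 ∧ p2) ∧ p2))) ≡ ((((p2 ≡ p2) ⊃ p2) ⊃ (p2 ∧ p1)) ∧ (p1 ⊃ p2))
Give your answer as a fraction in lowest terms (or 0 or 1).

p2 ≡ p2 = 2/3 ≡ 2/3 = 1
p2 ∧ (p2 ≡ p2) = 2/3 ∧ 1 = 2/3
p2 ⊃ p2 = 2/3 ⊃ 2/3 = 1
¬p2 = ¬2/3 = 1/3
(p2 ⊃ p2) ⊃ ¬p2 = 1 ⊃ 1/3 = 1/3
(p2 ∧ (p2 ≡ p2)) ∧ ((p2 ⊃ p2) ⊃ ¬p2) = 2/3 ∧ 1/3 = 1/3
p2 ≡ p2 = 2/3 ≡ 2/3 = 1
¬(p2 ≡ p2) = ¬1 = 0
p2 ⊃ p1 = 2/3 ⊃ 5/6 = 1
¬(p2 ≡ p2) ∧ (p2 ⊃ p1) = 0 ∧ 1 = 0
((p2 ∧ (p2 ≡ p2)) ∧ ((p2 ⊃ p2) ⊃ ¬p2)) ≡ (¬(p2 ≡ p2) ∧ (p2 ⊃ p1)) = 1/3 ≡ 0 = 2/3
p2 ≡ p1 = 2/3 ≡ 5/6 = 5/6
p2 ≡ (p2 ≡ p1) = 2/3 ≡ 5/6 = 5/6
p2 ∧ p2 = 2/3 ∧ 2/3 = 2/3
(p2 ∧ p2) ∧ p2 = 2/3 ∧ 2/3 = 2/3
(p2 ≡ (p2 ≡ p1)) ≡ ((p2 ∧ p2) ∧ p2) = 5/6 ≡ 2/3 = 5/6
¬((p2 ≡ (p2 ≡ p1)) ≡ ((p2 ∧ p2) ∧ p2)) = ¬5/6 = 1/6
(((p2 ∧ (p2 ≡ p2)) ∧ ((p2 ⊃ p2) ⊃ ¬p2)) ≡ (¬(p2 ≡ p2) ∧ (p2 ⊃ p1))) ⊃ ¬((p2 ≡ (p2 ≡ p1)) ≡ ((p2 ∧ p2) ∧ p2)) = 2/3 ⊃ 1/6 = 1/2
p2 ≡ p2 = 2/3 ≡ 2/3 = 1
(p2 ≡ p2) ⊃ p2 = 1 ⊃ 2/3 = 2/3
p2 ∧ p1 = 2/3 ∧ 5/6 = 2/3
((p2 ≡ p2) ⊃ p2) ⊃ (p2 ∧ p1) = 2/3 ⊃ 2/3 = 1
p1 ⊃ p2 = 5/6 ⊃ 2/3 = 5/6
(((p2 ≡ p2) ⊃ p2) ⊃ (p2 ∧ p1)) ∧ (p1 ⊃ p2) = 1 ∧ 5/6 = 5/6
((((p2 ∧ (p2 ≡ p2)) ∧ ((p2 ⊃ p2) ⊃ ¬p2)) ≡ (¬(p2 ≡ p2) ∧ (p2 ⊃ p1))) ⊃ ¬((p2 ≡ (p2 ≡ p1)) ≡ ((p2 ∧ p2) ∧ p2))) ≡ ((((p2 ≡ p2) ⊃ p2) ⊃ (p2 ∧ p1)) ∧ (p1 ⊃ p2)) = 1/2 ≡ 5/6 = 2/3

2/3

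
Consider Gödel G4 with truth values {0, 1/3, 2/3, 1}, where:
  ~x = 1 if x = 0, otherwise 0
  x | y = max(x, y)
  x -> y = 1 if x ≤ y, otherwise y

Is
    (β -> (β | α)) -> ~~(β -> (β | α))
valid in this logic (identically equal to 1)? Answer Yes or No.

α = 0, β = 0 ↦ 1
α = 0, β = 1/3 ↦ 1
α = 0, β = 2/3 ↦ 1
α = 0, β = 1 ↦ 1
α = 1/3, β = 0 ↦ 1
α = 1/3, β = 1/3 ↦ 1
α = 1/3, β = 2/3 ↦ 1
α = 1/3, β = 1 ↦ 1
α = 2/3, β = 0 ↦ 1
α = 2/3, β = 1/3 ↦ 1
α = 2/3, β = 2/3 ↦ 1
α = 2/3, β = 1 ↦ 1
α = 1, β = 0 ↦ 1
α = 1, β = 1/3 ↦ 1
α = 1, β = 2/3 ↦ 1
α = 1, β = 1 ↦ 1
Every assignment gives a value ≥ 1.

Yes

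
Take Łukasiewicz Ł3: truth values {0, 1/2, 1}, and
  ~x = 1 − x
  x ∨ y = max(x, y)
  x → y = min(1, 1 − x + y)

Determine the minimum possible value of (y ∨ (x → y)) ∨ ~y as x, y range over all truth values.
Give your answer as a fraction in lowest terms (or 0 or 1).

Take x = 1, y = 1/2:
x → y = 1 → 1/2 = 1/2
y ∨ (x → y) = 1/2 ∨ 1/2 = 1/2
~y = ~1/2 = 1/2
(y ∨ (x → y)) ∨ ~y = 1/2 ∨ 1/2 = 1/2
No assignment yields a value below 1/2, so this is the minimum.

1/2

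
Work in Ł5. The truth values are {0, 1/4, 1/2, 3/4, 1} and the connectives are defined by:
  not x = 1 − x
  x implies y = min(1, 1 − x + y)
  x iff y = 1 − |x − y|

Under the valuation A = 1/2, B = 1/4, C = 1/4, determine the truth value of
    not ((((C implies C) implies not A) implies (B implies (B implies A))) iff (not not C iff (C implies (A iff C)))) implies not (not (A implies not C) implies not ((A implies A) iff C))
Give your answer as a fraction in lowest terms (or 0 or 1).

1/4

C implies C = 1/4 implies 1/4 = 1
not A = not 1/2 = 1/2
(C implies C) implies not A = 1 implies 1/2 = 1/2
B implies A = 1/4 implies 1/2 = 1
B implies (B implies A) = 1/4 implies 1 = 1
((C implies C) implies not A) implies (B implies (B implies A)) = 1/2 implies 1 = 1
not C = not 1/4 = 3/4
not not C = not 3/4 = 1/4
A iff C = 1/2 iff 1/4 = 3/4
C implies (A iff C) = 1/4 implies 3/4 = 1
not not C iff (C implies (A iff C)) = 1/4 iff 1 = 1/4
(((C implies C) implies not A) implies (B implies (B implies A))) iff (not not C iff (C implies (A iff C))) = 1 iff 1/4 = 1/4
not ((((C implies C) implies not A) implies (B implies (B implies A))) iff (not not C iff (C implies (A iff C)))) = not 1/4 = 3/4
not C = not 1/4 = 3/4
A implies not C = 1/2 implies 3/4 = 1
not (A implies not C) = not 1 = 0
A implies A = 1/2 implies 1/2 = 1
(A implies A) iff C = 1 iff 1/4 = 1/4
not ((A implies A) iff C) = not 1/4 = 3/4
not (A implies not C) implies not ((A implies A) iff C) = 0 implies 3/4 = 1
not (not (A implies not C) implies not ((A implies A) iff C)) = not 1 = 0
not ((((C implies C) implies not A) implies (B implies (B implies A))) iff (not not C iff (C implies (A iff C)))) implies not (not (A implies not C) implies not ((A implies A) iff C)) = 3/4 implies 0 = 1/4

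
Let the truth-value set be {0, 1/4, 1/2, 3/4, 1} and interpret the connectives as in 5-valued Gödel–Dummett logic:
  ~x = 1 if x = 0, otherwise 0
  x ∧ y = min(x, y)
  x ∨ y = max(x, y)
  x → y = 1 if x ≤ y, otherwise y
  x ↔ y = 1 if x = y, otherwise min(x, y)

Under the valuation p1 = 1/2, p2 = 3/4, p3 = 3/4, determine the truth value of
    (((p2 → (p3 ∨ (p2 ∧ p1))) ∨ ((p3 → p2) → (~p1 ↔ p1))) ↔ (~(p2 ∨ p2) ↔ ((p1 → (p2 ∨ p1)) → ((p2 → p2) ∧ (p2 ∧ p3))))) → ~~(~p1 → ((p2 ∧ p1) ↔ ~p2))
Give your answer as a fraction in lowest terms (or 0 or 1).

1

p2 ∧ p1 = 3/4 ∧ 1/2 = 1/2
p3 ∨ (p2 ∧ p1) = 3/4 ∨ 1/2 = 3/4
p2 → (p3 ∨ (p2 ∧ p1)) = 3/4 → 3/4 = 1
p3 → p2 = 3/4 → 3/4 = 1
~p1 = ~1/2 = 0
~p1 ↔ p1 = 0 ↔ 1/2 = 0
(p3 → p2) → (~p1 ↔ p1) = 1 → 0 = 0
(p2 → (p3 ∨ (p2 ∧ p1))) ∨ ((p3 → p2) → (~p1 ↔ p1)) = 1 ∨ 0 = 1
p2 ∨ p2 = 3/4 ∨ 3/4 = 3/4
~(p2 ∨ p2) = ~3/4 = 0
p2 ∨ p1 = 3/4 ∨ 1/2 = 3/4
p1 → (p2 ∨ p1) = 1/2 → 3/4 = 1
p2 → p2 = 3/4 → 3/4 = 1
p2 ∧ p3 = 3/4 ∧ 3/4 = 3/4
(p2 → p2) ∧ (p2 ∧ p3) = 1 ∧ 3/4 = 3/4
(p1 → (p2 ∨ p1)) → ((p2 → p2) ∧ (p2 ∧ p3)) = 1 → 3/4 = 3/4
~(p2 ∨ p2) ↔ ((p1 → (p2 ∨ p1)) → ((p2 → p2) ∧ (p2 ∧ p3))) = 0 ↔ 3/4 = 0
((p2 → (p3 ∨ (p2 ∧ p1))) ∨ ((p3 → p2) → (~p1 ↔ p1))) ↔ (~(p2 ∨ p2) ↔ ((p1 → (p2 ∨ p1)) → ((p2 → p2) ∧ (p2 ∧ p3)))) = 1 ↔ 0 = 0
~p1 = ~1/2 = 0
p2 ∧ p1 = 3/4 ∧ 1/2 = 1/2
~p2 = ~3/4 = 0
(p2 ∧ p1) ↔ ~p2 = 1/2 ↔ 0 = 0
~p1 → ((p2 ∧ p1) ↔ ~p2) = 0 → 0 = 1
~(~p1 → ((p2 ∧ p1) ↔ ~p2)) = ~1 = 0
~~(~p1 → ((p2 ∧ p1) ↔ ~p2)) = ~0 = 1
(((p2 → (p3 ∨ (p2 ∧ p1))) ∨ ((p3 → p2) → (~p1 ↔ p1))) ↔ (~(p2 ∨ p2) ↔ ((p1 → (p2 ∨ p1)) → ((p2 → p2) ∧ (p2 ∧ p3))))) → ~~(~p1 → ((p2 ∧ p1) ↔ ~p2)) = 0 → 1 = 1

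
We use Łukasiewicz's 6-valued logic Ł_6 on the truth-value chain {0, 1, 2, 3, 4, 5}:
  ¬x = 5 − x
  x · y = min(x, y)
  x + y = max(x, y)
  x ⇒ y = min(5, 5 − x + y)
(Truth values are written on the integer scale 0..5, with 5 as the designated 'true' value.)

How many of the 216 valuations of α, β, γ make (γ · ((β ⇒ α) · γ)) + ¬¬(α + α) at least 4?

100

value 5: 51 assignments (counts)
value 4: 49 assignments (counts)
value 3: 44 assignments
value 2: 36 assignments
value 1: 25 assignments
value 0: 11 assignments
So 100 of the 216 assignments meet the threshold.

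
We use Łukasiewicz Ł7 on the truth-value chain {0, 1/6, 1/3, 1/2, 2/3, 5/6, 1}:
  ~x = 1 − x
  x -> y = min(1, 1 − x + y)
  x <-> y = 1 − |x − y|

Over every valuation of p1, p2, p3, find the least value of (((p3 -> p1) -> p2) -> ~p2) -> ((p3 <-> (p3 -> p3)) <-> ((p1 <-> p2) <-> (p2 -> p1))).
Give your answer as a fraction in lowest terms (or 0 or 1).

Take p1 = 0, p2 = 0, p3 = 0:
p3 -> p1 = 0 -> 0 = 1
(p3 -> p1) -> p2 = 1 -> 0 = 0
~p2 = ~0 = 1
((p3 -> p1) -> p2) -> ~p2 = 0 -> 1 = 1
p3 -> p3 = 0 -> 0 = 1
p3 <-> (p3 -> p3) = 0 <-> 1 = 0
p1 <-> p2 = 0 <-> 0 = 1
p2 -> p1 = 0 -> 0 = 1
(p1 <-> p2) <-> (p2 -> p1) = 1 <-> 1 = 1
(p3 <-> (p3 -> p3)) <-> ((p1 <-> p2) <-> (p2 -> p1)) = 0 <-> 1 = 0
(((p3 -> p1) -> p2) -> ~p2) -> ((p3 <-> (p3 -> p3)) <-> ((p1 <-> p2) <-> (p2 -> p1))) = 1 -> 0 = 0
No assignment yields a value below 0, so this is the minimum.

0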